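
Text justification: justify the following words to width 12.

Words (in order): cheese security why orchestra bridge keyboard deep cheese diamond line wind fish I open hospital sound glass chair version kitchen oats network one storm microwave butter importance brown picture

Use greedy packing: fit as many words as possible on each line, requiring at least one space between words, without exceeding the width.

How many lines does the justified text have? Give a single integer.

Answer: 21

Derivation:
Line 1: ['cheese'] (min_width=6, slack=6)
Line 2: ['security', 'why'] (min_width=12, slack=0)
Line 3: ['orchestra'] (min_width=9, slack=3)
Line 4: ['bridge'] (min_width=6, slack=6)
Line 5: ['keyboard'] (min_width=8, slack=4)
Line 6: ['deep', 'cheese'] (min_width=11, slack=1)
Line 7: ['diamond', 'line'] (min_width=12, slack=0)
Line 8: ['wind', 'fish', 'I'] (min_width=11, slack=1)
Line 9: ['open'] (min_width=4, slack=8)
Line 10: ['hospital'] (min_width=8, slack=4)
Line 11: ['sound', 'glass'] (min_width=11, slack=1)
Line 12: ['chair'] (min_width=5, slack=7)
Line 13: ['version'] (min_width=7, slack=5)
Line 14: ['kitchen', 'oats'] (min_width=12, slack=0)
Line 15: ['network', 'one'] (min_width=11, slack=1)
Line 16: ['storm'] (min_width=5, slack=7)
Line 17: ['microwave'] (min_width=9, slack=3)
Line 18: ['butter'] (min_width=6, slack=6)
Line 19: ['importance'] (min_width=10, slack=2)
Line 20: ['brown'] (min_width=5, slack=7)
Line 21: ['picture'] (min_width=7, slack=5)
Total lines: 21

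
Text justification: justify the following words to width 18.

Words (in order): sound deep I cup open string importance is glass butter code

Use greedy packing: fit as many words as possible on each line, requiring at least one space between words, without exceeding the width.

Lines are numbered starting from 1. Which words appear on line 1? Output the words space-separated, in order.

Line 1: ['sound', 'deep', 'I', 'cup'] (min_width=16, slack=2)
Line 2: ['open', 'string'] (min_width=11, slack=7)
Line 3: ['importance', 'is'] (min_width=13, slack=5)
Line 4: ['glass', 'butter', 'code'] (min_width=17, slack=1)

Answer: sound deep I cup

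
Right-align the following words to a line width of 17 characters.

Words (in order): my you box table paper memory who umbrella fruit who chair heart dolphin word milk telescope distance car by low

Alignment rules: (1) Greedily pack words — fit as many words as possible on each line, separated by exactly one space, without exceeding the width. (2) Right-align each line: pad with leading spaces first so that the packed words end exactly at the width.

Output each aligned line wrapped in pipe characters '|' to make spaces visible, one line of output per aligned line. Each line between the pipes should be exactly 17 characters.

Line 1: ['my', 'you', 'box', 'table'] (min_width=16, slack=1)
Line 2: ['paper', 'memory', 'who'] (min_width=16, slack=1)
Line 3: ['umbrella', 'fruit'] (min_width=14, slack=3)
Line 4: ['who', 'chair', 'heart'] (min_width=15, slack=2)
Line 5: ['dolphin', 'word', 'milk'] (min_width=17, slack=0)
Line 6: ['telescope'] (min_width=9, slack=8)
Line 7: ['distance', 'car', 'by'] (min_width=15, slack=2)
Line 8: ['low'] (min_width=3, slack=14)

Answer: | my you box table|
| paper memory who|
|   umbrella fruit|
|  who chair heart|
|dolphin word milk|
|        telescope|
|  distance car by|
|              low|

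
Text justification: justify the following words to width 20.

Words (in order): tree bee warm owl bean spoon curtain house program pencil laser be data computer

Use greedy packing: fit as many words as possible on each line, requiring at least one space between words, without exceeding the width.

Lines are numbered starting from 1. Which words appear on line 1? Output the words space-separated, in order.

Answer: tree bee warm owl

Derivation:
Line 1: ['tree', 'bee', 'warm', 'owl'] (min_width=17, slack=3)
Line 2: ['bean', 'spoon', 'curtain'] (min_width=18, slack=2)
Line 3: ['house', 'program', 'pencil'] (min_width=20, slack=0)
Line 4: ['laser', 'be', 'data'] (min_width=13, slack=7)
Line 5: ['computer'] (min_width=8, slack=12)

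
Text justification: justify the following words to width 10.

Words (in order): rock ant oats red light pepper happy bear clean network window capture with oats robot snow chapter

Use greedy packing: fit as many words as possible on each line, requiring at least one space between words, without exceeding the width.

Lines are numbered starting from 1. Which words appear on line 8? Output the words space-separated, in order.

Line 1: ['rock', 'ant'] (min_width=8, slack=2)
Line 2: ['oats', 'red'] (min_width=8, slack=2)
Line 3: ['light'] (min_width=5, slack=5)
Line 4: ['pepper'] (min_width=6, slack=4)
Line 5: ['happy', 'bear'] (min_width=10, slack=0)
Line 6: ['clean'] (min_width=5, slack=5)
Line 7: ['network'] (min_width=7, slack=3)
Line 8: ['window'] (min_width=6, slack=4)
Line 9: ['capture'] (min_width=7, slack=3)
Line 10: ['with', 'oats'] (min_width=9, slack=1)
Line 11: ['robot', 'snow'] (min_width=10, slack=0)
Line 12: ['chapter'] (min_width=7, slack=3)

Answer: window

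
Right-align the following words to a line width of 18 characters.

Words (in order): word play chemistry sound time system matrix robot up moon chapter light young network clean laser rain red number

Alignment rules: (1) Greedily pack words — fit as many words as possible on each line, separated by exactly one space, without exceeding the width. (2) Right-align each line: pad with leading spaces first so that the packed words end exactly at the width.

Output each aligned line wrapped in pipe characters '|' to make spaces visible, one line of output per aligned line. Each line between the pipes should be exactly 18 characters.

Line 1: ['word', 'play'] (min_width=9, slack=9)
Line 2: ['chemistry', 'sound'] (min_width=15, slack=3)
Line 3: ['time', 'system', 'matrix'] (min_width=18, slack=0)
Line 4: ['robot', 'up', 'moon'] (min_width=13, slack=5)
Line 5: ['chapter', 'light'] (min_width=13, slack=5)
Line 6: ['young', 'network'] (min_width=13, slack=5)
Line 7: ['clean', 'laser', 'rain'] (min_width=16, slack=2)
Line 8: ['red', 'number'] (min_width=10, slack=8)

Answer: |         word play|
|   chemistry sound|
|time system matrix|
|     robot up moon|
|     chapter light|
|     young network|
|  clean laser rain|
|        red number|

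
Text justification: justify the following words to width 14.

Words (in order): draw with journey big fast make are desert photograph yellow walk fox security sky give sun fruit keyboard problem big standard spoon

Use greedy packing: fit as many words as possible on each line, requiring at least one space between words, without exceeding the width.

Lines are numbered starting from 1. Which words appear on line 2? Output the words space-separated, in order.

Line 1: ['draw', 'with'] (min_width=9, slack=5)
Line 2: ['journey', 'big'] (min_width=11, slack=3)
Line 3: ['fast', 'make', 'are'] (min_width=13, slack=1)
Line 4: ['desert'] (min_width=6, slack=8)
Line 5: ['photograph'] (min_width=10, slack=4)
Line 6: ['yellow', 'walk'] (min_width=11, slack=3)
Line 7: ['fox', 'security'] (min_width=12, slack=2)
Line 8: ['sky', 'give', 'sun'] (min_width=12, slack=2)
Line 9: ['fruit', 'keyboard'] (min_width=14, slack=0)
Line 10: ['problem', 'big'] (min_width=11, slack=3)
Line 11: ['standard', 'spoon'] (min_width=14, slack=0)

Answer: journey big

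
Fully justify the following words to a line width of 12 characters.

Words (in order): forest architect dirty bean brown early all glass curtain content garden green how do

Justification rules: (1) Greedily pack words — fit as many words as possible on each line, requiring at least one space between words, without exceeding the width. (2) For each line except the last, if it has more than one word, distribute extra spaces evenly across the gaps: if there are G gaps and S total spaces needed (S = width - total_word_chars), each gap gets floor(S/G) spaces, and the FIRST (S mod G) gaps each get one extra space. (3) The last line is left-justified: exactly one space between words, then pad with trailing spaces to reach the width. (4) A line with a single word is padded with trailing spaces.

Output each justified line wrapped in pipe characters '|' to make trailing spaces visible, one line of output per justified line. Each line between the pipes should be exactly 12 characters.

Answer: |forest      |
|architect   |
|dirty   bean|
|brown  early|
|all    glass|
|curtain     |
|content     |
|garden green|
|how do      |

Derivation:
Line 1: ['forest'] (min_width=6, slack=6)
Line 2: ['architect'] (min_width=9, slack=3)
Line 3: ['dirty', 'bean'] (min_width=10, slack=2)
Line 4: ['brown', 'early'] (min_width=11, slack=1)
Line 5: ['all', 'glass'] (min_width=9, slack=3)
Line 6: ['curtain'] (min_width=7, slack=5)
Line 7: ['content'] (min_width=7, slack=5)
Line 8: ['garden', 'green'] (min_width=12, slack=0)
Line 9: ['how', 'do'] (min_width=6, slack=6)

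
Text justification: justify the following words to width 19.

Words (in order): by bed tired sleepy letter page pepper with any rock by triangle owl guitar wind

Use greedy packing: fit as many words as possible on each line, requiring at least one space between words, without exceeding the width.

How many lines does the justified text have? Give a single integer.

Line 1: ['by', 'bed', 'tired', 'sleepy'] (min_width=19, slack=0)
Line 2: ['letter', 'page', 'pepper'] (min_width=18, slack=1)
Line 3: ['with', 'any', 'rock', 'by'] (min_width=16, slack=3)
Line 4: ['triangle', 'owl', 'guitar'] (min_width=19, slack=0)
Line 5: ['wind'] (min_width=4, slack=15)
Total lines: 5

Answer: 5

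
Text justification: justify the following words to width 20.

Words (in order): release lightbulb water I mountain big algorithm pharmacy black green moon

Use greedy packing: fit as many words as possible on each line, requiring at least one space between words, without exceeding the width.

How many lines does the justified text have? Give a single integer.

Answer: 4

Derivation:
Line 1: ['release', 'lightbulb'] (min_width=17, slack=3)
Line 2: ['water', 'I', 'mountain', 'big'] (min_width=20, slack=0)
Line 3: ['algorithm', 'pharmacy'] (min_width=18, slack=2)
Line 4: ['black', 'green', 'moon'] (min_width=16, slack=4)
Total lines: 4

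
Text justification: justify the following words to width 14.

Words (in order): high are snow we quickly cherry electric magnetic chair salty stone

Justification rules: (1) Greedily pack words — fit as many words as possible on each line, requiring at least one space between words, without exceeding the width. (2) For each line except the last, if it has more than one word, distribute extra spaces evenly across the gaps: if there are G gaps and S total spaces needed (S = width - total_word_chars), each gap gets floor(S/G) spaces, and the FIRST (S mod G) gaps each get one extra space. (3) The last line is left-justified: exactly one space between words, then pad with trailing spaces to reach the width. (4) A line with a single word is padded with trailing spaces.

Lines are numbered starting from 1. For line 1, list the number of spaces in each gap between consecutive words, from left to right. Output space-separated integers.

Answer: 2 1

Derivation:
Line 1: ['high', 'are', 'snow'] (min_width=13, slack=1)
Line 2: ['we', 'quickly'] (min_width=10, slack=4)
Line 3: ['cherry'] (min_width=6, slack=8)
Line 4: ['electric'] (min_width=8, slack=6)
Line 5: ['magnetic', 'chair'] (min_width=14, slack=0)
Line 6: ['salty', 'stone'] (min_width=11, slack=3)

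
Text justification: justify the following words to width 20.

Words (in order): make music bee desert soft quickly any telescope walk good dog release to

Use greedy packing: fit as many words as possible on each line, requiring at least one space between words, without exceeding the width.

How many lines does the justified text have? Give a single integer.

Line 1: ['make', 'music', 'bee'] (min_width=14, slack=6)
Line 2: ['desert', 'soft', 'quickly'] (min_width=19, slack=1)
Line 3: ['any', 'telescope', 'walk'] (min_width=18, slack=2)
Line 4: ['good', 'dog', 'release', 'to'] (min_width=19, slack=1)
Total lines: 4

Answer: 4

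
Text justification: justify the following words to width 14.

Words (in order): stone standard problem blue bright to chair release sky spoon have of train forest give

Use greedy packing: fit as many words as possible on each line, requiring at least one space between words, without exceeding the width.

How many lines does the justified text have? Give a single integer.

Answer: 7

Derivation:
Line 1: ['stone', 'standard'] (min_width=14, slack=0)
Line 2: ['problem', 'blue'] (min_width=12, slack=2)
Line 3: ['bright', 'to'] (min_width=9, slack=5)
Line 4: ['chair', 'release'] (min_width=13, slack=1)
Line 5: ['sky', 'spoon', 'have'] (min_width=14, slack=0)
Line 6: ['of', 'train'] (min_width=8, slack=6)
Line 7: ['forest', 'give'] (min_width=11, slack=3)
Total lines: 7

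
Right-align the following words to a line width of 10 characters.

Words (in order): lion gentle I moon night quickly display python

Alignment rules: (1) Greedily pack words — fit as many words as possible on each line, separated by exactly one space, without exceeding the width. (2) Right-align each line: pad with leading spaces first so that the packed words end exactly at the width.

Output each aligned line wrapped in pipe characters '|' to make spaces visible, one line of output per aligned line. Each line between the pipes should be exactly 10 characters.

Answer: |      lion|
|  gentle I|
|moon night|
|   quickly|
|   display|
|    python|

Derivation:
Line 1: ['lion'] (min_width=4, slack=6)
Line 2: ['gentle', 'I'] (min_width=8, slack=2)
Line 3: ['moon', 'night'] (min_width=10, slack=0)
Line 4: ['quickly'] (min_width=7, slack=3)
Line 5: ['display'] (min_width=7, slack=3)
Line 6: ['python'] (min_width=6, slack=4)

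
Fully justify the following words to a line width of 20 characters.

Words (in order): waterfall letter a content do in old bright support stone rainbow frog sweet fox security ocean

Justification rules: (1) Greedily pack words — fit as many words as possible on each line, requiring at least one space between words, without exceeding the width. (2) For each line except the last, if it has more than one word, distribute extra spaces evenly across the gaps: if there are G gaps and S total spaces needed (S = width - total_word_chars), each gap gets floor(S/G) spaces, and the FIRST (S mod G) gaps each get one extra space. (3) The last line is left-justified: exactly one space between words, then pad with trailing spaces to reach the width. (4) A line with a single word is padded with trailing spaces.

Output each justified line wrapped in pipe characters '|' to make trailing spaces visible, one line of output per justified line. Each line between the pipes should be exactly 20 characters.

Answer: |waterfall  letter  a|
|content  do  in  old|
|bright support stone|
|rainbow  frog  sweet|
|fox security ocean  |

Derivation:
Line 1: ['waterfall', 'letter', 'a'] (min_width=18, slack=2)
Line 2: ['content', 'do', 'in', 'old'] (min_width=17, slack=3)
Line 3: ['bright', 'support', 'stone'] (min_width=20, slack=0)
Line 4: ['rainbow', 'frog', 'sweet'] (min_width=18, slack=2)
Line 5: ['fox', 'security', 'ocean'] (min_width=18, slack=2)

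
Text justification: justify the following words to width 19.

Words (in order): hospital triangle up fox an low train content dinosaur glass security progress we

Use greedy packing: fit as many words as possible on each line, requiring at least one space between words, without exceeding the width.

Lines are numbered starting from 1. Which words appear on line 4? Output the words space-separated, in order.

Answer: glass security

Derivation:
Line 1: ['hospital', 'triangle'] (min_width=17, slack=2)
Line 2: ['up', 'fox', 'an', 'low', 'train'] (min_width=19, slack=0)
Line 3: ['content', 'dinosaur'] (min_width=16, slack=3)
Line 4: ['glass', 'security'] (min_width=14, slack=5)
Line 5: ['progress', 'we'] (min_width=11, slack=8)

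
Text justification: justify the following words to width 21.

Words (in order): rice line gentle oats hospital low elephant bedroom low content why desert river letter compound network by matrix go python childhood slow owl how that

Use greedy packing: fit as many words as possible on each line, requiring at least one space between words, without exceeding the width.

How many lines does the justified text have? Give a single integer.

Answer: 8

Derivation:
Line 1: ['rice', 'line', 'gentle', 'oats'] (min_width=21, slack=0)
Line 2: ['hospital', 'low', 'elephant'] (min_width=21, slack=0)
Line 3: ['bedroom', 'low', 'content'] (min_width=19, slack=2)
Line 4: ['why', 'desert', 'river'] (min_width=16, slack=5)
Line 5: ['letter', 'compound'] (min_width=15, slack=6)
Line 6: ['network', 'by', 'matrix', 'go'] (min_width=20, slack=1)
Line 7: ['python', 'childhood', 'slow'] (min_width=21, slack=0)
Line 8: ['owl', 'how', 'that'] (min_width=12, slack=9)
Total lines: 8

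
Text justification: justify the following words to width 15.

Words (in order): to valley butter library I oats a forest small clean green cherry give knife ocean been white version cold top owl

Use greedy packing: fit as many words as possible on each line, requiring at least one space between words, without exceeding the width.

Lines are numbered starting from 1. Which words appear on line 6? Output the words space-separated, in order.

Line 1: ['to', 'valley'] (min_width=9, slack=6)
Line 2: ['butter', 'library'] (min_width=14, slack=1)
Line 3: ['I', 'oats', 'a', 'forest'] (min_width=15, slack=0)
Line 4: ['small', 'clean'] (min_width=11, slack=4)
Line 5: ['green', 'cherry'] (min_width=12, slack=3)
Line 6: ['give', 'knife'] (min_width=10, slack=5)
Line 7: ['ocean', 'been'] (min_width=10, slack=5)
Line 8: ['white', 'version'] (min_width=13, slack=2)
Line 9: ['cold', 'top', 'owl'] (min_width=12, slack=3)

Answer: give knife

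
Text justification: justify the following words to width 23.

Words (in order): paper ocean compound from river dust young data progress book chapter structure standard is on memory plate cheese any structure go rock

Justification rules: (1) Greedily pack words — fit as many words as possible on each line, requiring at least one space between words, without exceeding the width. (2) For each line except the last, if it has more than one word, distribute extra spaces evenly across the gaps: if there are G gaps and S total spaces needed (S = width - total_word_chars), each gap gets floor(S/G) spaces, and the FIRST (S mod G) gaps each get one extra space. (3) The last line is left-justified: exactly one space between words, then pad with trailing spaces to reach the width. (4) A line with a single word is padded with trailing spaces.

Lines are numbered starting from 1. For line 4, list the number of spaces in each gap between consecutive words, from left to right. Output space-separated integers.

Answer: 7

Derivation:
Line 1: ['paper', 'ocean', 'compound'] (min_width=20, slack=3)
Line 2: ['from', 'river', 'dust', 'young'] (min_width=21, slack=2)
Line 3: ['data', 'progress', 'book'] (min_width=18, slack=5)
Line 4: ['chapter', 'structure'] (min_width=17, slack=6)
Line 5: ['standard', 'is', 'on', 'memory'] (min_width=21, slack=2)
Line 6: ['plate', 'cheese', 'any'] (min_width=16, slack=7)
Line 7: ['structure', 'go', 'rock'] (min_width=17, slack=6)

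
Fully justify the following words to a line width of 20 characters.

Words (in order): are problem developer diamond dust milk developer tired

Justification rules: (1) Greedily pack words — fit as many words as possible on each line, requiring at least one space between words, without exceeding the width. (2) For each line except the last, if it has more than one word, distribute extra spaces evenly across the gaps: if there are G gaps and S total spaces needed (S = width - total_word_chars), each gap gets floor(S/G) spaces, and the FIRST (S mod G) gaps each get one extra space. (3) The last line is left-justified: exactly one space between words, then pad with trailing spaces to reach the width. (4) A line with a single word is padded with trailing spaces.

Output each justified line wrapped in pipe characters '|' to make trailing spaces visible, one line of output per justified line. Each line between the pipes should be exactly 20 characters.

Answer: |are          problem|
|developer    diamond|
|dust  milk developer|
|tired               |

Derivation:
Line 1: ['are', 'problem'] (min_width=11, slack=9)
Line 2: ['developer', 'diamond'] (min_width=17, slack=3)
Line 3: ['dust', 'milk', 'developer'] (min_width=19, slack=1)
Line 4: ['tired'] (min_width=5, slack=15)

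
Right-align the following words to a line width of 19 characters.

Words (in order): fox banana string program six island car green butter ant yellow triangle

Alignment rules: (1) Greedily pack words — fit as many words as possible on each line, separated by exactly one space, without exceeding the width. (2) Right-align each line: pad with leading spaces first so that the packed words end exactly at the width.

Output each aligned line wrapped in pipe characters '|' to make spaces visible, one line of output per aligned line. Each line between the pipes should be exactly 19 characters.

Line 1: ['fox', 'banana', 'string'] (min_width=17, slack=2)
Line 2: ['program', 'six', 'island'] (min_width=18, slack=1)
Line 3: ['car', 'green', 'butter'] (min_width=16, slack=3)
Line 4: ['ant', 'yellow', 'triangle'] (min_width=19, slack=0)

Answer: |  fox banana string|
| program six island|
|   car green butter|
|ant yellow triangle|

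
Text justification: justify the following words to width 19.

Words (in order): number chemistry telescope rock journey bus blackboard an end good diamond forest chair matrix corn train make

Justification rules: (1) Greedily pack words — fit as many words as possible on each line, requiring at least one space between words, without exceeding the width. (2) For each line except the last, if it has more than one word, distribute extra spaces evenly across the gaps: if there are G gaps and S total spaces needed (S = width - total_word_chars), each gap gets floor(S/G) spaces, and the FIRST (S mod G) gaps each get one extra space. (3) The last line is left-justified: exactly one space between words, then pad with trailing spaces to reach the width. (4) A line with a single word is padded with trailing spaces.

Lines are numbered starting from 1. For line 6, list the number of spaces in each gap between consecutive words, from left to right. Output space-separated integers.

Answer: 2 2

Derivation:
Line 1: ['number', 'chemistry'] (min_width=16, slack=3)
Line 2: ['telescope', 'rock'] (min_width=14, slack=5)
Line 3: ['journey', 'bus'] (min_width=11, slack=8)
Line 4: ['blackboard', 'an', 'end'] (min_width=17, slack=2)
Line 5: ['good', 'diamond', 'forest'] (min_width=19, slack=0)
Line 6: ['chair', 'matrix', 'corn'] (min_width=17, slack=2)
Line 7: ['train', 'make'] (min_width=10, slack=9)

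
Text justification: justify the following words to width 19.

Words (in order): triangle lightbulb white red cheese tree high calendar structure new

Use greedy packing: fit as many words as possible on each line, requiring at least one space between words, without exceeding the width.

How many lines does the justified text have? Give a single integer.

Answer: 4

Derivation:
Line 1: ['triangle', 'lightbulb'] (min_width=18, slack=1)
Line 2: ['white', 'red', 'cheese'] (min_width=16, slack=3)
Line 3: ['tree', 'high', 'calendar'] (min_width=18, slack=1)
Line 4: ['structure', 'new'] (min_width=13, slack=6)
Total lines: 4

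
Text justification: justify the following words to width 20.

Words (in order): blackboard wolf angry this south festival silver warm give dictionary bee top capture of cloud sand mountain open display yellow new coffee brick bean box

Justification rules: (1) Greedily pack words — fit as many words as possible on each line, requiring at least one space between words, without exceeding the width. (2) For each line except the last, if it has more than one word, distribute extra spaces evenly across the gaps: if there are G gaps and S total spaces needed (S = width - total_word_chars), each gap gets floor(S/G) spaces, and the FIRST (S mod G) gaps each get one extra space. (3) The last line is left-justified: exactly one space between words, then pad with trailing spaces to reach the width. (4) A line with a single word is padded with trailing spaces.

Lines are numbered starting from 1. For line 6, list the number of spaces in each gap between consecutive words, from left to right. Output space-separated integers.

Line 1: ['blackboard', 'wolf'] (min_width=15, slack=5)
Line 2: ['angry', 'this', 'south'] (min_width=16, slack=4)
Line 3: ['festival', 'silver', 'warm'] (min_width=20, slack=0)
Line 4: ['give', 'dictionary', 'bee'] (min_width=19, slack=1)
Line 5: ['top', 'capture', 'of', 'cloud'] (min_width=20, slack=0)
Line 6: ['sand', 'mountain', 'open'] (min_width=18, slack=2)
Line 7: ['display', 'yellow', 'new'] (min_width=18, slack=2)
Line 8: ['coffee', 'brick', 'bean'] (min_width=17, slack=3)
Line 9: ['box'] (min_width=3, slack=17)

Answer: 2 2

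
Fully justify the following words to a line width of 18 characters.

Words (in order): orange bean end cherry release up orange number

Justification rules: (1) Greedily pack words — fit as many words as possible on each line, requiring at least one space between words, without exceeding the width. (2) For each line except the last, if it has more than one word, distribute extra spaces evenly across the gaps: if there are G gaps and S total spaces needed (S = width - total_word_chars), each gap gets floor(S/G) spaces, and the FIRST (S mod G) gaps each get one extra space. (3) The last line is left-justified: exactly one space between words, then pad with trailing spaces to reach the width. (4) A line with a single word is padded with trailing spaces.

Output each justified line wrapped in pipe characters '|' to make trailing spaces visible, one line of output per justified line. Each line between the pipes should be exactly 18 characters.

Line 1: ['orange', 'bean', 'end'] (min_width=15, slack=3)
Line 2: ['cherry', 'release', 'up'] (min_width=17, slack=1)
Line 3: ['orange', 'number'] (min_width=13, slack=5)

Answer: |orange   bean  end|
|cherry  release up|
|orange number     |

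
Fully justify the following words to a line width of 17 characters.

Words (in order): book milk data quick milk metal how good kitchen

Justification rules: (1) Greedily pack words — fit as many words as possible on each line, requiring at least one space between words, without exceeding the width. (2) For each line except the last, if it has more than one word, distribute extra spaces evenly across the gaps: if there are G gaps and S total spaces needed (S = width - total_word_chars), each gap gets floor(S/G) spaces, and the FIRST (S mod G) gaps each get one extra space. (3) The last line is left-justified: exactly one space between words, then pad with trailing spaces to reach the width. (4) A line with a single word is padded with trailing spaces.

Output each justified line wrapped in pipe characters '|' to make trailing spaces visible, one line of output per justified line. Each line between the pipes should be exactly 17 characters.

Line 1: ['book', 'milk', 'data'] (min_width=14, slack=3)
Line 2: ['quick', 'milk', 'metal'] (min_width=16, slack=1)
Line 3: ['how', 'good', 'kitchen'] (min_width=16, slack=1)

Answer: |book   milk  data|
|quick  milk metal|
|how good kitchen |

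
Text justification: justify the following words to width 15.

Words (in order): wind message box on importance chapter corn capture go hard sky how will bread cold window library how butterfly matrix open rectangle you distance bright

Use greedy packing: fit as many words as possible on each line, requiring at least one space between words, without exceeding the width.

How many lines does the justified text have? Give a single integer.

Line 1: ['wind', 'message'] (min_width=12, slack=3)
Line 2: ['box', 'on'] (min_width=6, slack=9)
Line 3: ['importance'] (min_width=10, slack=5)
Line 4: ['chapter', 'corn'] (min_width=12, slack=3)
Line 5: ['capture', 'go', 'hard'] (min_width=15, slack=0)
Line 6: ['sky', 'how', 'will'] (min_width=12, slack=3)
Line 7: ['bread', 'cold'] (min_width=10, slack=5)
Line 8: ['window', 'library'] (min_width=14, slack=1)
Line 9: ['how', 'butterfly'] (min_width=13, slack=2)
Line 10: ['matrix', 'open'] (min_width=11, slack=4)
Line 11: ['rectangle', 'you'] (min_width=13, slack=2)
Line 12: ['distance', 'bright'] (min_width=15, slack=0)
Total lines: 12

Answer: 12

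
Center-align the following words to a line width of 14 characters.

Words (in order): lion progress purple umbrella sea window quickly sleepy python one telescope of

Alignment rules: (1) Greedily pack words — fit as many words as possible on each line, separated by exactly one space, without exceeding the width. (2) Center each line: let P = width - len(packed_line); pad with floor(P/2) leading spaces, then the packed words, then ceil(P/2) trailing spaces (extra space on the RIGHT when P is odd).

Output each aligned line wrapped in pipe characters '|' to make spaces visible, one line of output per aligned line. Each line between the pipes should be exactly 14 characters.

Line 1: ['lion', 'progress'] (min_width=13, slack=1)
Line 2: ['purple'] (min_width=6, slack=8)
Line 3: ['umbrella', 'sea'] (min_width=12, slack=2)
Line 4: ['window', 'quickly'] (min_width=14, slack=0)
Line 5: ['sleepy', 'python'] (min_width=13, slack=1)
Line 6: ['one', 'telescope'] (min_width=13, slack=1)
Line 7: ['of'] (min_width=2, slack=12)

Answer: |lion progress |
|    purple    |
| umbrella sea |
|window quickly|
|sleepy python |
|one telescope |
|      of      |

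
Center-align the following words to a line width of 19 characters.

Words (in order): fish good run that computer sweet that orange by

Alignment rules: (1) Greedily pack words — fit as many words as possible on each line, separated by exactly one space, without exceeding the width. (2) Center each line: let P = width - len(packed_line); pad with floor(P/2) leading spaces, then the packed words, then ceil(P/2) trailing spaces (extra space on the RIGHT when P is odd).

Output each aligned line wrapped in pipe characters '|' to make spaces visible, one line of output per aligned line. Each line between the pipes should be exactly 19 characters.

Line 1: ['fish', 'good', 'run', 'that'] (min_width=18, slack=1)
Line 2: ['computer', 'sweet', 'that'] (min_width=19, slack=0)
Line 3: ['orange', 'by'] (min_width=9, slack=10)

Answer: |fish good run that |
|computer sweet that|
|     orange by     |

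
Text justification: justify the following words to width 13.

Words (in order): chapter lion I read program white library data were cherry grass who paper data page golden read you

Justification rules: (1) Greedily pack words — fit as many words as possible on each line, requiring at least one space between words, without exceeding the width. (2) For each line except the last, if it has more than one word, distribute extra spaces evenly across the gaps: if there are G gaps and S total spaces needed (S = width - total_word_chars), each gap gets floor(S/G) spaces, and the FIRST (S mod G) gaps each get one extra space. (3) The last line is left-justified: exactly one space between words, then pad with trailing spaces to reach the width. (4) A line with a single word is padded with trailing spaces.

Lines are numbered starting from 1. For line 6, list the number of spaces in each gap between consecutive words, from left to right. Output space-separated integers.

Line 1: ['chapter', 'lion'] (min_width=12, slack=1)
Line 2: ['I', 'read'] (min_width=6, slack=7)
Line 3: ['program', 'white'] (min_width=13, slack=0)
Line 4: ['library', 'data'] (min_width=12, slack=1)
Line 5: ['were', 'cherry'] (min_width=11, slack=2)
Line 6: ['grass', 'who'] (min_width=9, slack=4)
Line 7: ['paper', 'data'] (min_width=10, slack=3)
Line 8: ['page', 'golden'] (min_width=11, slack=2)
Line 9: ['read', 'you'] (min_width=8, slack=5)

Answer: 5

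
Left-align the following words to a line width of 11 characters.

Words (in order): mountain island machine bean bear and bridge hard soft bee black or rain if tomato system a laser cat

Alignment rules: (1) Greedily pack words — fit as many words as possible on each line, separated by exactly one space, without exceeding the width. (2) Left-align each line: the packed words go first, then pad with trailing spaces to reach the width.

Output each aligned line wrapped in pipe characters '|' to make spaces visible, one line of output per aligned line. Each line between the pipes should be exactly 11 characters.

Line 1: ['mountain'] (min_width=8, slack=3)
Line 2: ['island'] (min_width=6, slack=5)
Line 3: ['machine'] (min_width=7, slack=4)
Line 4: ['bean', 'bear'] (min_width=9, slack=2)
Line 5: ['and', 'bridge'] (min_width=10, slack=1)
Line 6: ['hard', 'soft'] (min_width=9, slack=2)
Line 7: ['bee', 'black'] (min_width=9, slack=2)
Line 8: ['or', 'rain', 'if'] (min_width=10, slack=1)
Line 9: ['tomato'] (min_width=6, slack=5)
Line 10: ['system', 'a'] (min_width=8, slack=3)
Line 11: ['laser', 'cat'] (min_width=9, slack=2)

Answer: |mountain   |
|island     |
|machine    |
|bean bear  |
|and bridge |
|hard soft  |
|bee black  |
|or rain if |
|tomato     |
|system a   |
|laser cat  |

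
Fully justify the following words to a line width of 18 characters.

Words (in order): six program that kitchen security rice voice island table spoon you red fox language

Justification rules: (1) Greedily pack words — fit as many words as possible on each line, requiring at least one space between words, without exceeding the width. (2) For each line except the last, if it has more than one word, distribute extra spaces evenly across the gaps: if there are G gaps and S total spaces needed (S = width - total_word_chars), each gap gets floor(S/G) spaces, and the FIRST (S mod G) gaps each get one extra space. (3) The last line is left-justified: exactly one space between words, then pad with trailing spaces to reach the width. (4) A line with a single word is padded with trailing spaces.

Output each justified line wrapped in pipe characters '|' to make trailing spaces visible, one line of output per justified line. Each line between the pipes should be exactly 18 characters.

Line 1: ['six', 'program', 'that'] (min_width=16, slack=2)
Line 2: ['kitchen', 'security'] (min_width=16, slack=2)
Line 3: ['rice', 'voice', 'island'] (min_width=17, slack=1)
Line 4: ['table', 'spoon', 'you'] (min_width=15, slack=3)
Line 5: ['red', 'fox', 'language'] (min_width=16, slack=2)

Answer: |six  program  that|
|kitchen   security|
|rice  voice island|
|table   spoon  you|
|red fox language  |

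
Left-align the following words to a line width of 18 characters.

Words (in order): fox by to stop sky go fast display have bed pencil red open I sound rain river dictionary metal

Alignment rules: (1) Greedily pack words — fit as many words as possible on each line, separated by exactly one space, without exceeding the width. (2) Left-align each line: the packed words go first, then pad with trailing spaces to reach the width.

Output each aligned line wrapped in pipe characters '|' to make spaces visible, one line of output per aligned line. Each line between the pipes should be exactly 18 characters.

Line 1: ['fox', 'by', 'to', 'stop', 'sky'] (min_width=18, slack=0)
Line 2: ['go', 'fast', 'display'] (min_width=15, slack=3)
Line 3: ['have', 'bed', 'pencil'] (min_width=15, slack=3)
Line 4: ['red', 'open', 'I', 'sound'] (min_width=16, slack=2)
Line 5: ['rain', 'river'] (min_width=10, slack=8)
Line 6: ['dictionary', 'metal'] (min_width=16, slack=2)

Answer: |fox by to stop sky|
|go fast display   |
|have bed pencil   |
|red open I sound  |
|rain river        |
|dictionary metal  |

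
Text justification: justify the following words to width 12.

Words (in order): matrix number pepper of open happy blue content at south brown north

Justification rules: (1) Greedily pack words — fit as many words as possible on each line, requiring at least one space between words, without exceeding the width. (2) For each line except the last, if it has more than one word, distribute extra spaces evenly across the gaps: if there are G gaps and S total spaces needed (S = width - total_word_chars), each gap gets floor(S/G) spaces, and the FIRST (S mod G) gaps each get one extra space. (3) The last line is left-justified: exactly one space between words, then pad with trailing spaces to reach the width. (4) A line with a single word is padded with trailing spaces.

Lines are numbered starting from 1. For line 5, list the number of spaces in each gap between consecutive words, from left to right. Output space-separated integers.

Line 1: ['matrix'] (min_width=6, slack=6)
Line 2: ['number'] (min_width=6, slack=6)
Line 3: ['pepper', 'of'] (min_width=9, slack=3)
Line 4: ['open', 'happy'] (min_width=10, slack=2)
Line 5: ['blue', 'content'] (min_width=12, slack=0)
Line 6: ['at', 'south'] (min_width=8, slack=4)
Line 7: ['brown', 'north'] (min_width=11, slack=1)

Answer: 1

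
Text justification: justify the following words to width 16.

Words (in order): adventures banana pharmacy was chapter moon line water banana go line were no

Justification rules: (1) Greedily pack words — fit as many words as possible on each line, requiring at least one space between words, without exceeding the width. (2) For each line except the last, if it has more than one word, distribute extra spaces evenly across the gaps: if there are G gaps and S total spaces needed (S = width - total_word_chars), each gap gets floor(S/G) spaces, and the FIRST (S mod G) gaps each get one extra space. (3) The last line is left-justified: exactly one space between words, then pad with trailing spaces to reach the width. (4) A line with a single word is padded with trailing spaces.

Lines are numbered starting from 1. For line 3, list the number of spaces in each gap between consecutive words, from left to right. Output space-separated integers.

Line 1: ['adventures'] (min_width=10, slack=6)
Line 2: ['banana', 'pharmacy'] (min_width=15, slack=1)
Line 3: ['was', 'chapter', 'moon'] (min_width=16, slack=0)
Line 4: ['line', 'water'] (min_width=10, slack=6)
Line 5: ['banana', 'go', 'line'] (min_width=14, slack=2)
Line 6: ['were', 'no'] (min_width=7, slack=9)

Answer: 1 1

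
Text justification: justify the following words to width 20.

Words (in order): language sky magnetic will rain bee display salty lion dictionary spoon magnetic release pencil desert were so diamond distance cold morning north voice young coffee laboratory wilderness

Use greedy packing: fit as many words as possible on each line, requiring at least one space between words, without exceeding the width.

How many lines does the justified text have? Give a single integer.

Answer: 12

Derivation:
Line 1: ['language', 'sky'] (min_width=12, slack=8)
Line 2: ['magnetic', 'will', 'rain'] (min_width=18, slack=2)
Line 3: ['bee', 'display', 'salty'] (min_width=17, slack=3)
Line 4: ['lion', 'dictionary'] (min_width=15, slack=5)
Line 5: ['spoon', 'magnetic'] (min_width=14, slack=6)
Line 6: ['release', 'pencil'] (min_width=14, slack=6)
Line 7: ['desert', 'were', 'so'] (min_width=14, slack=6)
Line 8: ['diamond', 'distance'] (min_width=16, slack=4)
Line 9: ['cold', 'morning', 'north'] (min_width=18, slack=2)
Line 10: ['voice', 'young', 'coffee'] (min_width=18, slack=2)
Line 11: ['laboratory'] (min_width=10, slack=10)
Line 12: ['wilderness'] (min_width=10, slack=10)
Total lines: 12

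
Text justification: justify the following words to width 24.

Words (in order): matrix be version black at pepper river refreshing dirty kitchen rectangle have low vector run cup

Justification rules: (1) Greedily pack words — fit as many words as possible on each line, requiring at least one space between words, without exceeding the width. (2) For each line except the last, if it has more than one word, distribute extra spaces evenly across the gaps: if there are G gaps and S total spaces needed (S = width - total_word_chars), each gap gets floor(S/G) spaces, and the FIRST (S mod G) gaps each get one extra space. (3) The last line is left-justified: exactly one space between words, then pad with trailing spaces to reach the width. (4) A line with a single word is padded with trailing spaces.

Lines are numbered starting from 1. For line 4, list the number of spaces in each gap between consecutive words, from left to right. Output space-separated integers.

Line 1: ['matrix', 'be', 'version', 'black'] (min_width=23, slack=1)
Line 2: ['at', 'pepper', 'river'] (min_width=15, slack=9)
Line 3: ['refreshing', 'dirty', 'kitchen'] (min_width=24, slack=0)
Line 4: ['rectangle', 'have', 'low'] (min_width=18, slack=6)
Line 5: ['vector', 'run', 'cup'] (min_width=14, slack=10)

Answer: 4 4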